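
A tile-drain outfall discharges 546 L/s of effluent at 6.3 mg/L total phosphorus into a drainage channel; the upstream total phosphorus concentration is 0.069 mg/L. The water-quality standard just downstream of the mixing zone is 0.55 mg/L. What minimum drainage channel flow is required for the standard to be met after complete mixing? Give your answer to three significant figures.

Set C_mix = 0.55: (Q·0.06900 + 546.0·6.300) / (Q + 546.0) = 0.55
→ Q = 546.0·(6.300 − 0.55)/(0.55 − 0.06900) = 6527 L/s.

6530 L/s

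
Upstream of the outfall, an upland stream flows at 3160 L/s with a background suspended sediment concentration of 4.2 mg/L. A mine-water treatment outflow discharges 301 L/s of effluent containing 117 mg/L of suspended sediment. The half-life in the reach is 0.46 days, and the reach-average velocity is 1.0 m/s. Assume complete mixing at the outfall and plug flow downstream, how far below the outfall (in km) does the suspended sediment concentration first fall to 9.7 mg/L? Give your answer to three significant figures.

21.1 km

Flow-weighted average: C = (3160·4.200 + 301.0·117.0) / 3461 = 48490/3461 = 14.01 mg/L.
Half-life 0.46 d → k = ln 2 / 0.46 = 1.507 d⁻¹.
Set 14.01·exp(−k·t) = 9.7 → t = ln(14.01/9.7)/k = 21080 s = 5.856 h.
Distance = v·t = 1.0·21080 = 21080 m = 21.08 km.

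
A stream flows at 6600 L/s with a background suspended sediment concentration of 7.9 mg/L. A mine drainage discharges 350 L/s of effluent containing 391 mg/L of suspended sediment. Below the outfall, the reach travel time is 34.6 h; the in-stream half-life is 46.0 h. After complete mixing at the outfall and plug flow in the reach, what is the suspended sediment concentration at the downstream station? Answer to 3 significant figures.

Flow-weighted average: C = (6600·7.900 + 350.0·391.0) / 6950 = 189000/6950 = 27.19 mg/L.
Half-life 46.0 h → k = ln 2 / 46.0 = 0.01507 h⁻¹ = 0.3616 d⁻¹.
After decay, C = 27.19 × e^(−kt) = 27.19 × 0.5937 = 16.14 mg/L.

16.1 mg/L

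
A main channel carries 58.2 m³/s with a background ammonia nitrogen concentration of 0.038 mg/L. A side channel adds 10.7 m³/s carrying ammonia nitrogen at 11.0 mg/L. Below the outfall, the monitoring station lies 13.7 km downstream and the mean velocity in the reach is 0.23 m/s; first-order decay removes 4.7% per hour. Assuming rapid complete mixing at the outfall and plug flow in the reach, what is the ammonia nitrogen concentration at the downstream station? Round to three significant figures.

Mixed concentration C = ΣQC/ΣQ = (58.20·0.03800 + 10.70·11.00) / 68.90 = 119.9/68.90 = 1.740 mg/L.
Travel time t = 13.7·1000 / 0.23 = 59570 s = 16.55 h.
4.7%/h lost → k = −ln(1 − 0.047) = 0.04814 h⁻¹.
After decay, C = 1.740 × e^(−kt) = 1.740 × 0.4509 = 0.7847 mg/L.

0.785 mg/L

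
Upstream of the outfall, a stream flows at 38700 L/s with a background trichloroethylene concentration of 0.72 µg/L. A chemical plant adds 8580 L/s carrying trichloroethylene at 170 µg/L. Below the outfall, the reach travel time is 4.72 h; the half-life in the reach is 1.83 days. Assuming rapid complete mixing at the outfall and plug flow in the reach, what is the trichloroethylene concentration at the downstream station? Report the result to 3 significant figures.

Mixed concentration C = ΣQC/ΣQ = (38700·0.7200 + 8580·170.0) / 47280 = 1486000/47280 = 31.44 µg/L.
Half-life 1.83 d → k = ln 2 / 1.83 = 0.3788 d⁻¹.
First-order decay: C = 31.44·exp(−k·t) = 31.44·0.9282 = 29.18 µg/L.

29.2 µg/L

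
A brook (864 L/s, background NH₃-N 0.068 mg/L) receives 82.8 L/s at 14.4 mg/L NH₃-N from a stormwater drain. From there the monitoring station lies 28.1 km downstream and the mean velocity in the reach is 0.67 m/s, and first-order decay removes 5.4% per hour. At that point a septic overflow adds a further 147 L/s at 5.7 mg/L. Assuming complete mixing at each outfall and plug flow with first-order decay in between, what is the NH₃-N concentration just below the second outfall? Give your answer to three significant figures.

1.37 mg/L

After mixing, C = (864.0·0.06800 + 82.80·14.40) / 946.8 = 1251/946.8 = 1.321 mg/L; combined flow 946.8 L/s.
Travel time t = 28.1·1000 / 0.67 = 41940 s = 11.65 h.
5.4%/h lost → k = −ln(1 − 0.054) = 0.05551 h⁻¹.
After decay, C = 1.321 × e^(−kt) = 1.321 × 0.5238 = 0.6921 mg/L.
At the second outfall, C = (946.8·0.6921 + 147.0·5.700) / (946.8 + 147.0) = 1.365 mg/L.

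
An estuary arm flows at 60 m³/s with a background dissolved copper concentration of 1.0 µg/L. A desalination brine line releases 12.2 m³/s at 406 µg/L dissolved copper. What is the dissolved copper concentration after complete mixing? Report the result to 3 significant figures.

69.4 µg/L

After mixing, C = (60.00·1.000 + 12.20·406.0) / 72.20 = 5013/72.20 = 69.43 µg/L.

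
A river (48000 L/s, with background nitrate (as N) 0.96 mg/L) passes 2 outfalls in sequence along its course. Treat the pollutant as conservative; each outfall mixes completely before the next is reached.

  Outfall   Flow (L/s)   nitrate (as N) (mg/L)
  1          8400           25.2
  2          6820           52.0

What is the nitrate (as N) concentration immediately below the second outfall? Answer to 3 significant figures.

After outfall 1: Q = 48000 + 8400 = 56400 L/s; C = (48000·0.9600 + 8400·25.20)/56400 = 4.570 mg/L.
After outfall 2: Q = 56400 + 6820 = 63220 L/s; C = (56400·4.570 + 6820·52.00)/63220 = 9.687 mg/L.

9.69 mg/L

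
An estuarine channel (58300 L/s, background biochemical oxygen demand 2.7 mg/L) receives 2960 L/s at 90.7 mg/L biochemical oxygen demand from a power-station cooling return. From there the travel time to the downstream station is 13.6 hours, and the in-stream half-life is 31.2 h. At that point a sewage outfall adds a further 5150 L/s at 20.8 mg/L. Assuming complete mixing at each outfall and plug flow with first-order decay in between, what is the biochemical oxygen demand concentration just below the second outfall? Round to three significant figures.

Mixed concentration C = ΣQC/ΣQ = (58300·2.700 + 2960·90.70) / 61260 = 425900/61260 = 6.952 mg/L; combined flow 61260 L/s.
Half-life 31.2 h → k = ln 2 / 31.2 = 0.02222 h⁻¹ = 0.5332 d⁻¹.
After decay, C = 6.952 × e^(−kt) = 6.952 × 0.7392 = 5.139 mg/L.
At the second outfall, C = (61260·5.139 + 5150·20.80) / (61260 + 5150) = 6.354 mg/L.

6.35 mg/L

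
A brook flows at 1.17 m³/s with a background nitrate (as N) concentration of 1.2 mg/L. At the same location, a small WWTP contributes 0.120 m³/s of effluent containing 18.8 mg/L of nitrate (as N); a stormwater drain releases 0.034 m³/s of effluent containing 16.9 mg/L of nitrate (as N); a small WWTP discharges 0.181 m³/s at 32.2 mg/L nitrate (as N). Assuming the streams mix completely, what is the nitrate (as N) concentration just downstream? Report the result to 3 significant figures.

Conservation of mass: C = (1.170·1.200 + 0.1200·18.80 + 0.03400·16.90 + 0.1810·32.20) / 1.505 = 10.06/1.505 = 6.686 mg/L.

6.69 mg/L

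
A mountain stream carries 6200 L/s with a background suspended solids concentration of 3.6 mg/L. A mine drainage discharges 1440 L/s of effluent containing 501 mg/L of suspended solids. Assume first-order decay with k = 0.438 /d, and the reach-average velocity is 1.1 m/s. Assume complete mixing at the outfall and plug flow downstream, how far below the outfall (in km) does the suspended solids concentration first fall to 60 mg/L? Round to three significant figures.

105 km

After mixing, C = (6200·3.600 + 1440·501.0) / 7640 = 743800/7640 = 97.35 mg/L.
Set 97.35·exp(−k·t) = 60 → t = ln(97.35/60)/k = 95470 s = 26.52 h.
Distance = v·t = 1.1·95470 = 105000 m = 105.0 km.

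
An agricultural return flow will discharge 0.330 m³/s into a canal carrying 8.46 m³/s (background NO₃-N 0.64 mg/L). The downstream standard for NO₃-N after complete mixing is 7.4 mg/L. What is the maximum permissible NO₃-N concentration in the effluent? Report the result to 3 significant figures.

At the limit, (Qr·Cr + Qe·Cₑ)/(Qr + Qe) = 7.4:
Cₑ = (8.790·7.4 − 8.460·0.6400) / 0.3300 = 180.7 mg/L.

181 mg/L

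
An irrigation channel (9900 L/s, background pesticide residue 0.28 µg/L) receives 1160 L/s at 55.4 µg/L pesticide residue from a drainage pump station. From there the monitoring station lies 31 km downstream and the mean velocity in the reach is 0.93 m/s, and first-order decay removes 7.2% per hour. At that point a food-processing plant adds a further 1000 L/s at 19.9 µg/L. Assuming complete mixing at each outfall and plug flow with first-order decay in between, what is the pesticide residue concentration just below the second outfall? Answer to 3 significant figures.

4.43 µg/L

Flow-weighted average: C = (9900·0.2800 + 1160·55.40) / 11060 = 67040/11060 = 6.061 µg/L; combined flow 11060 L/s.
Travel time t = 31·1000 / 0.93 = 33330 s = 9.259 h.
7.2%/h lost → k = −ln(1 − 0.072) = 0.07472 h⁻¹.
Decay over the reach: 6.061·exp(−kt) = 6.061·0.5006 = 3.034 µg/L.
At the second outfall, C = (11060·3.034 + 1000·19.90) / (11060 + 1000) = 4.433 µg/L.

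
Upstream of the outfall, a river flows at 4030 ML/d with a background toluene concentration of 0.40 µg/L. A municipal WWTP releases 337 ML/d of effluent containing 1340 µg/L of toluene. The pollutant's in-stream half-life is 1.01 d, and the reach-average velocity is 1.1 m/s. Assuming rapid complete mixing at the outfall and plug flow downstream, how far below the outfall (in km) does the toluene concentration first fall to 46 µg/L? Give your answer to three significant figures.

113 km

Conservation of mass: C = (4030·0.4000 + 337.0·1340) / 4367 = 453200/4367 = 103.8 µg/L.
Half-life 1.01 d → k = ln 2 / 1.01 = 0.6863 d⁻¹.
Set 103.8·exp(−k·t) = 46 → t = ln(103.8/46)/k = 102400 s = 28.45 h.
Distance = v·t = 1.1·102400 = 112700 m = 112.7 km.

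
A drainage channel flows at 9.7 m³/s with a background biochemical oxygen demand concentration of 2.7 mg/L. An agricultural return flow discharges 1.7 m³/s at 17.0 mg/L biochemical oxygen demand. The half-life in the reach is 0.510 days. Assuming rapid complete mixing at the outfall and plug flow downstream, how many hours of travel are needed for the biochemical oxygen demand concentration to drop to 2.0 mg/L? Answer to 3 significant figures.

Mass balance: C = (9.700·2.700 + 1.700·17.00) / 11.40 = 55.09/11.40 = 4.832 mg/L.
Half-life 0.510 d → k = ln 2 / 0.510 = 1.359 d⁻¹.
4.832·exp(−k·t) = 2.0 → t = ln(4.832/2.0)/k = 56080 s = 15.58 h.

15.6 h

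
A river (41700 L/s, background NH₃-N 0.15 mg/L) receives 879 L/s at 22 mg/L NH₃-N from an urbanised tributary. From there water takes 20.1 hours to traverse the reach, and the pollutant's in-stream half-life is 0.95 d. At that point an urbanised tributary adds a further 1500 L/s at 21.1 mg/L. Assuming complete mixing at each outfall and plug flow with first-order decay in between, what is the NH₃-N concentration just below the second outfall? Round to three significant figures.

1.03 mg/L

Conservation of mass: C = (41700·0.1500 + 879.0·22.00) / 42580 = 25590/42580 = 0.6011 mg/L; combined flow 42580 L/s.
Half-life 0.95 d → k = ln 2 / 0.95 = 0.7296 d⁻¹.
After decay, C = 0.6011 × e^(−kt) = 0.6011 × 0.5428 = 0.3262 mg/L.
Second outfall: C = (42580·0.3262 + 1500·21.10)/44080 = 1.033 mg/L.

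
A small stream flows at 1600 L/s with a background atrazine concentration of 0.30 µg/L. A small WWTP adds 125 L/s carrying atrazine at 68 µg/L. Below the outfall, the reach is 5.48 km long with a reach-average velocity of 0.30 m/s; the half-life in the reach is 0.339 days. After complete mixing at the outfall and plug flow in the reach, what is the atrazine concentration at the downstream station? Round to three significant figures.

3.38 µg/L

Conservation of mass: C = (1600·0.3000 + 125.0·68.00) / 1725 = 8980/1725 = 5.206 µg/L.
Travel time t = 5.48·1000 / 0.30 = 18270 s = 5.074 h.
Half-life 0.339 d → k = ln 2 / 0.339 = 2.045 d⁻¹.
Decay over the reach: 5.206·exp(−kt) = 5.206·0.6490 = 3.379 µg/L.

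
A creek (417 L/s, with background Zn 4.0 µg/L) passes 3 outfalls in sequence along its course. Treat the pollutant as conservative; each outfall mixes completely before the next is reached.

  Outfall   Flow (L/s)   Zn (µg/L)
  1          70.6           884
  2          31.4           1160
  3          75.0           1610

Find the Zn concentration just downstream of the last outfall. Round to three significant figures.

Outfall 1: combined Q = 487.6 L/s; C = (417.0·4.000 + 70.60·884.0)/487.6 = 131.4 µg/L.
Outfall 2: combined Q = 519.0 L/s; C = (487.6·131.4 + 31.40·1160)/519.0 = 193.6 µg/L.
Outfall 3: combined Q = 594.0 L/s; C = (519.0·193.6 + 75.00·1610)/594.0 = 372.5 µg/L.

372 µg/L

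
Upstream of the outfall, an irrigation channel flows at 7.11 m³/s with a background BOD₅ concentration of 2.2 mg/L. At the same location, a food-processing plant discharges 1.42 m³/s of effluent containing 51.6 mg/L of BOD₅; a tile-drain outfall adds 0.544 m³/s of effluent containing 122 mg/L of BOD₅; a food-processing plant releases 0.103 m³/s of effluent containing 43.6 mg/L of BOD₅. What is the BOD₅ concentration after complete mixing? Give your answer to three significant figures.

Conservation of mass: C = (7.110·2.200 + 1.420·51.60 + 0.5440·122.0 + 0.1030·43.60) / 9.177 = 159.8/9.177 = 17.41 mg/L.

17.4 mg/L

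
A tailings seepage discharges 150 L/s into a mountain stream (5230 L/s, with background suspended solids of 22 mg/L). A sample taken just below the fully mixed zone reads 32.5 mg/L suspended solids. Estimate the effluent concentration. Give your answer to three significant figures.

399 mg/L

Mass balance: 5230·22.00 + 150.0·Cₑ = 5380·32.50
→ Cₑ = (5380·32.50 − 5230·22.00) / 150.0 = 398.6 mg/L.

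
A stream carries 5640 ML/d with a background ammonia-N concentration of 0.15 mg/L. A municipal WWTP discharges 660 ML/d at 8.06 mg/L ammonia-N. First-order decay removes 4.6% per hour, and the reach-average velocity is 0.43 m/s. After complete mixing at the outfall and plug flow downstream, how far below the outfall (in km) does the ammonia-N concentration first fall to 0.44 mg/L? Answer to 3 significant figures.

26.3 km

Flow-weighted average: C = (5640·0.1500 + 660.0·8.060) / 6300 = 6166/6300 = 0.9787 mg/L.
4.6%/h lost → k = −ln(1 − 0.046) = 0.04709 h⁻¹.
Set 0.9787·exp(−k·t) = 0.44 → t = ln(0.9787/0.44)/k = 61110 s = 16.98 h.
Distance = v·t = 0.43·61110 = 26280 m = 26.28 km.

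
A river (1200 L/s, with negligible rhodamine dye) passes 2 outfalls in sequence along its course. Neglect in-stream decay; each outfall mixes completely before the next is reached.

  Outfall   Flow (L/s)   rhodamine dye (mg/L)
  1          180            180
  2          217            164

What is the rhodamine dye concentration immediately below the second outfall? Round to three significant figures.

42.6 mg/L

Outfall 1: combined Q = 1380 L/s; C = (1200·0 + 180.0·180.0)/1380 = 23.48 mg/L.
Outfall 2: combined Q = 1597 L/s; C = (1380·23.48 + 217.0·164.0)/1597 = 42.57 mg/L.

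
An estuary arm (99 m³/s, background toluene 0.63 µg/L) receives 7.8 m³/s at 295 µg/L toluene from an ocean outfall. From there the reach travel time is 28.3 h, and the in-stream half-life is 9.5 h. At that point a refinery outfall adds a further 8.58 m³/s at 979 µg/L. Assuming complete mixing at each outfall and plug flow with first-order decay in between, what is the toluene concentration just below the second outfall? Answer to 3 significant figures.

Mixed concentration C = ΣQC/ΣQ = (99.00·0.6300 + 7.800·295.0) / 106.8 = 2363/106.8 = 22.13 µg/L; combined flow 106.8 m³/s.
Half-life 9.5 h → k = ln 2 / 9.5 = 0.07296 h⁻¹ = 1.751 d⁻¹.
Decay over the reach: 22.13·exp(−kt) = 22.13·0.1268 = 2.807 µg/L.
Second outfall: C = (106.8·2.807 + 8.580·979.0)/115.4 = 75.40 µg/L.

75.4 µg/L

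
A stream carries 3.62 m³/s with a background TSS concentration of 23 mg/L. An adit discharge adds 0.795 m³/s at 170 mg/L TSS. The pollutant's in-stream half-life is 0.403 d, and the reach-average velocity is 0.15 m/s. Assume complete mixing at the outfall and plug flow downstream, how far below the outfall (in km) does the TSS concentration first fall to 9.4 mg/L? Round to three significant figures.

12.5 km

Flow-weighted average: C = (3.620·23.00 + 0.7950·170.0) / 4.415 = 218.4/4.415 = 49.47 mg/L.
Half-life 0.403 d → k = ln 2 / 0.403 = 1.720 d⁻¹.
Set 49.47·exp(−k·t) = 9.4 → t = ln(49.47/9.4)/k = 83420 s = 23.17 h.
Distance = v·t = 0.15·83420 = 12510 m = 12.51 km.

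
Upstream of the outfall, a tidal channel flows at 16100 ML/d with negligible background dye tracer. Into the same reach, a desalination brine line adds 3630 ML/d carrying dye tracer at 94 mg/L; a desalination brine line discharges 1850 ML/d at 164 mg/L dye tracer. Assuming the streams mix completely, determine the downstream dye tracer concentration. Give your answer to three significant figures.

29.9 mg/L

Mixed concentration C = ΣQC/ΣQ = (16100·0 + 3630·94.00 + 1850·164.0) / 21580 = 644600/21580 = 29.87 mg/L.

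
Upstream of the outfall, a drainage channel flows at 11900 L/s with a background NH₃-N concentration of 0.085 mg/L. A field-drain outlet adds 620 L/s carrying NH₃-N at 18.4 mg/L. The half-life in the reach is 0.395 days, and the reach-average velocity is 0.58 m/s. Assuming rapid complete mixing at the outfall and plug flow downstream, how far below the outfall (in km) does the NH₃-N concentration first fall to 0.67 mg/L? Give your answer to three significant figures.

11.2 km

After mixing, C = (11900·0.08500 + 620.0·18.40) / 12520 = 12420/12520 = 0.9920 mg/L.
Half-life 0.395 d → k = ln 2 / 0.395 = 1.755 d⁻¹.
Set 0.9920·exp(−k·t) = 0.67 → t = ln(0.9920/0.67)/k = 19320 s = 5.367 h.
Distance = v·t = 0.58·19320 = 11210 m = 11.21 km.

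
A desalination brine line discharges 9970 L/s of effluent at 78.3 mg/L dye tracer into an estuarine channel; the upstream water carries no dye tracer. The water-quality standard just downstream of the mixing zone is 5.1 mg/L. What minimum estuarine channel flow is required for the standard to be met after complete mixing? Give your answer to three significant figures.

143000 L/s

Set C_mix = 5.1: (Q·0 + 9970·78.30) / (Q + 9970) = 5.1
→ Q = 9970·(78.30 − 5.1)/(5.1 − 0) = 143100 L/s.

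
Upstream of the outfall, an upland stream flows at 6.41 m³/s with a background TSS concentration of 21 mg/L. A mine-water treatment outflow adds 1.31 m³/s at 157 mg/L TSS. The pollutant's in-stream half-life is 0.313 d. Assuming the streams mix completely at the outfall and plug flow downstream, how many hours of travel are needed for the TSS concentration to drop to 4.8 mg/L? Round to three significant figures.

24.0 h

Conservation of mass: C = (6.410·21.00 + 1.310·157.0) / 7.720 = 340.3/7.720 = 44.08 mg/L.
Half-life 0.313 d → k = ln 2 / 0.313 = 2.215 d⁻¹.
44.08·exp(−k·t) = 4.8 → t = ln(44.08/4.8)/k = 86510 s = 24.03 h.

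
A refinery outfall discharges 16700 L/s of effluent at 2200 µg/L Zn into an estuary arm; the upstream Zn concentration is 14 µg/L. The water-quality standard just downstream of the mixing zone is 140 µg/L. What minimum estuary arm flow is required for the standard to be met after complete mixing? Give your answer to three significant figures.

273000 L/s

Set C_mix = 140: (Q·14.00 + 16700·2200) / (Q + 16700) = 140
→ Q = 16700·(2200 − 140)/(140 − 14.00) = 273000 L/s.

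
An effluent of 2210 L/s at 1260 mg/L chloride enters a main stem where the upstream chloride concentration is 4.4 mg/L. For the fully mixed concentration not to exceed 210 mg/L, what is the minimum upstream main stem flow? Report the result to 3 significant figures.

11300 L/s

Set C_mix = 210: (Q·4.400 + 2210·1260) / (Q + 2210) = 210
→ Q = 2210·(1260 − 210)/(210 − 4.400) = 11290 L/s.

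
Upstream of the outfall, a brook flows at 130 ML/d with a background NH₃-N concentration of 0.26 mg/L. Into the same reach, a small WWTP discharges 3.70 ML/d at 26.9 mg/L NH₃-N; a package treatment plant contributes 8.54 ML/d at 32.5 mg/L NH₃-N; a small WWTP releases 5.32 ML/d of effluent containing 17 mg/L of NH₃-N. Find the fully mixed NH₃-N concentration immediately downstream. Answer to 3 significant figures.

3.40 mg/L

Mixed concentration C = ΣQC/ΣQ = (130.0·0.2600 + 3.700·26.90 + 8.540·32.50 + 5.320·17.00) / 147.6 = 501.3/147.6 = 3.397 mg/L.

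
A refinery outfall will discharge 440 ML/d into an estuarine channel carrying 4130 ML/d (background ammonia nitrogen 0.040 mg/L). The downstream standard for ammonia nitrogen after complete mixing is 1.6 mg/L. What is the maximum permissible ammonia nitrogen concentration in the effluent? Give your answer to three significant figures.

16.2 mg/L

At the limit, (Qr·Cr + Qe·Cₑ)/(Qr + Qe) = 1.6:
Cₑ = (4570·1.6 − 4130·0.04000) / 440.0 = 16.24 mg/L.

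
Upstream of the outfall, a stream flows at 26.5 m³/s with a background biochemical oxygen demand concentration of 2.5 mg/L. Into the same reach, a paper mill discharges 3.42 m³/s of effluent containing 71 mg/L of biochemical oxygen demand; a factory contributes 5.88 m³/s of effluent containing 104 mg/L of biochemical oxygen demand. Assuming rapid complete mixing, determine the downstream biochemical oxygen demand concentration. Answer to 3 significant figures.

25.7 mg/L

Mass balance: C = (26.50·2.500 + 3.420·71.00 + 5.880·104.0) / 35.80 = 920.6/35.80 = 25.71 mg/L.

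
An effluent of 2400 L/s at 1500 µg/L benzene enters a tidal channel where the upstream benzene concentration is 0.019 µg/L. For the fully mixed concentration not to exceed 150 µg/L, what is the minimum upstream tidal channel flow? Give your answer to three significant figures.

21600 L/s

Set C_mix = 150: (Q·0.01900 + 2400·1500) / (Q + 2400) = 150
→ Q = 2400·(1500 − 150)/(150 − 0.01900) = 21600 L/s.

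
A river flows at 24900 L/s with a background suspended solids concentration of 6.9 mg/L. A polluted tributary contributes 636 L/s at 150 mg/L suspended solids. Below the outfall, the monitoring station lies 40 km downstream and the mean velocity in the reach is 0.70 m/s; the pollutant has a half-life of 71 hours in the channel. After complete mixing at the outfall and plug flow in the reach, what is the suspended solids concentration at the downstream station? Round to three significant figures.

8.96 mg/L

After mixing, C = (24900·6.900 + 636.0·150.0) / 25540 = 267200/25540 = 10.46 mg/L.
Travel time t = 40·1000 / 0.70 = 57140 s = 15.87 h.
Half-life 71 h → k = ln 2 / 71 = 0.009763 h⁻¹ = 0.2343 d⁻¹.
First-order decay: C = 10.46·exp(−k·t) = 10.46·0.8564 = 8.962 mg/L.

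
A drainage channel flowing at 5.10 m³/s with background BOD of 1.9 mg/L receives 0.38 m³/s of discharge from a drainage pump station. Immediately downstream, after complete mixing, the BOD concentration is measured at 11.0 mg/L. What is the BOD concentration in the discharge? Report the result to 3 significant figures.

133 mg/L

Mass balance: 5.100·1.900 + 0.3800·Cₑ = 5.480·11.00
→ Cₑ = (5.480·11.00 − 5.100·1.900) / 0.3800 = 133.1 mg/L.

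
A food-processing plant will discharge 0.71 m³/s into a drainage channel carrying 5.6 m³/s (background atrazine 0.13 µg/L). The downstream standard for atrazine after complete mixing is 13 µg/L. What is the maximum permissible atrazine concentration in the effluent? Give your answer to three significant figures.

115 µg/L

At the limit, (Qr·Cr + Qe·Cₑ)/(Qr + Qe) = 13:
Cₑ = (6.310·13 − 5.600·0.1300) / 0.7100 = 114.5 µg/L.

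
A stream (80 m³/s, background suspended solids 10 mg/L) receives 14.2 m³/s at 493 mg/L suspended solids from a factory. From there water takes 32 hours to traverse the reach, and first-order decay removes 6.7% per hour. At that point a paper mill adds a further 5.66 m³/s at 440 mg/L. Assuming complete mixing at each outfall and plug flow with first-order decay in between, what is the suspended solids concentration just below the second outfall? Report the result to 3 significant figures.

33.4 mg/L

Conservation of mass: C = (80.00·10.00 + 14.20·493.0) / 94.20 = 7801/94.20 = 82.81 mg/L; combined flow 94.20 m³/s.
6.7%/h lost → k = −ln(1 − 0.067) = 0.06935 h⁻¹.
Applying C = C₀e^(−kt): 82.81 × 0.1087 = 9.001 mg/L.
Second outfall: C = (94.20·9.001 + 5.660·440.0)/99.86 = 33.43 mg/L.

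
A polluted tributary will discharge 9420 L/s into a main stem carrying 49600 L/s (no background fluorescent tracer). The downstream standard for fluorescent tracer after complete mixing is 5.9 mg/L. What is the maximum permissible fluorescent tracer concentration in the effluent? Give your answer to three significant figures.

37.0 mg/L

At the limit, (Qr·Cr + Qe·Cₑ)/(Qr + Qe) = 5.9:
Cₑ = (59020·5.9 − 49600·0) / 9420 = 36.97 mg/L.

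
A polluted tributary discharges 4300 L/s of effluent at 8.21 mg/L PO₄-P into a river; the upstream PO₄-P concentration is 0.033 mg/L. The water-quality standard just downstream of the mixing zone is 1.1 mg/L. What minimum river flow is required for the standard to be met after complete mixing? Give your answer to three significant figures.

28700 L/s

Set C_mix = 1.1: (Q·0.03300 + 4300·8.210) / (Q + 4300) = 1.1
→ Q = 4300·(8.210 − 1.1)/(1.1 − 0.03300) = 28650 L/s.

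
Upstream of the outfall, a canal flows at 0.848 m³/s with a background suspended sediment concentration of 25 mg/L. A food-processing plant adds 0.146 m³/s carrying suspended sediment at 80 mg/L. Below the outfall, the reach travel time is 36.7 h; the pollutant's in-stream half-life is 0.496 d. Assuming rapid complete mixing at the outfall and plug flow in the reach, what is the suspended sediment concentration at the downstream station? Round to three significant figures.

Mixed concentration C = ΣQC/ΣQ = (0.8480·25.00 + 0.1460·80.00) / 0.9940 = 32.88/0.9940 = 33.08 mg/L.
Half-life 0.496 d → k = ln 2 / 0.496 = 1.397 d⁻¹.
First-order decay: C = 33.08·exp(−k·t) = 33.08·0.1180 = 3.904 mg/L.

3.90 mg/L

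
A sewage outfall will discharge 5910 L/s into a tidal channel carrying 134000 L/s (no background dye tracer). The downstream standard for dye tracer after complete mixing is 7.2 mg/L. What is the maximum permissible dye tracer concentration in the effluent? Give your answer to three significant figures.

At the limit, (Qr·Cr + Qe·Cₑ)/(Qr + Qe) = 7.2:
Cₑ = (139900·7.2 − 134000·0) / 5910 = 170.4 mg/L.

170 mg/L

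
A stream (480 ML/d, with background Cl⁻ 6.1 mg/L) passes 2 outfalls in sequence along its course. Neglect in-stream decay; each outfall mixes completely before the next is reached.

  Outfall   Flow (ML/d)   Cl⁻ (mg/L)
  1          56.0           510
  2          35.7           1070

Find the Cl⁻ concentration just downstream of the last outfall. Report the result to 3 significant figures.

122 mg/L

After outfall 1: Q = 480.0 + 56.00 = 536.0 ML/d; C = (480.0·6.100 + 56.00·510.0)/536.0 = 58.75 mg/L.
After outfall 2: Q = 536.0 + 35.70 = 571.7 ML/d; C = (536.0·58.75 + 35.70·1070)/571.7 = 121.9 mg/L.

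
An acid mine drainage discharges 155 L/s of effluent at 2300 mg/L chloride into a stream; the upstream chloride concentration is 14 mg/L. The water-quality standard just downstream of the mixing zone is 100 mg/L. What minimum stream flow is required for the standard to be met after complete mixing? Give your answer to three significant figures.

Set C_mix = 100: (Q·14.00 + 155.0·2300) / (Q + 155.0) = 100
→ Q = 155.0·(2300 − 100)/(100 − 14.00) = 3965 L/s.

3970 L/s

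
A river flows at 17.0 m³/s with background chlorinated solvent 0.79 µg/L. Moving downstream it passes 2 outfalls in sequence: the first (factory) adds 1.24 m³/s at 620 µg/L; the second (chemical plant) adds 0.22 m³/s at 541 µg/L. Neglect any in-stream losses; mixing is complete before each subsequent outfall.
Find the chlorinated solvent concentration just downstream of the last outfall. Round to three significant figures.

48.8 µg/L

Below outfall 1: Q → 18.24 m³/s, C = (17.00·0.7900 + 1.240·620.0)/18.24 = 42.89 µg/L.
Below outfall 2: Q → 18.46 m³/s, C = (18.24·42.89 + 0.2200·541.0)/18.46 = 48.82 µg/L.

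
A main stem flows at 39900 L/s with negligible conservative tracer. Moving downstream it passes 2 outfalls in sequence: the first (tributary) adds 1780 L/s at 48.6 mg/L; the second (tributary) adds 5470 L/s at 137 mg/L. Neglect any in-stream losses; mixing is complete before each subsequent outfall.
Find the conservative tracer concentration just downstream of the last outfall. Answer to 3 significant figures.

After outfall 1: Q = 39900 + 1780 = 41680 L/s; C = (39900·0 + 1780·48.60)/41680 = 2.076 mg/L.
After outfall 2: Q = 41680 + 5470 = 47150 L/s; C = (41680·2.076 + 5470·137.0)/47150 = 17.73 mg/L.

17.7 mg/L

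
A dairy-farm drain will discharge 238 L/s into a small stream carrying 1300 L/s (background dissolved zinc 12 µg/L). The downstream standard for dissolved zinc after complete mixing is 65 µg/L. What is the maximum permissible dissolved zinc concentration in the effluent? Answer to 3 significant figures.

At the limit, (Qr·Cr + Qe·Cₑ)/(Qr + Qe) = 65:
Cₑ = (1538·65 − 1300·12.00) / 238.0 = 354.5 µg/L.

354 µg/L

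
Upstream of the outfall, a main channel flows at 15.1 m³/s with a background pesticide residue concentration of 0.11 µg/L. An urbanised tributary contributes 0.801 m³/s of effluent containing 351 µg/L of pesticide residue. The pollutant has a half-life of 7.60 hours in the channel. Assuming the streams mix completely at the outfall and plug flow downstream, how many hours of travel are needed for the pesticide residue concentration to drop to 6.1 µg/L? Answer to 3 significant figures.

11.7 h

Mass balance: C = (15.10·0.1100 + 0.8010·351.0) / 15.90 = 282.8/15.90 = 17.79 µg/L.
Half-life 7.60 h → k = ln 2 / 7.60 = 0.09120 h⁻¹ = 2.189 d⁻¹.
17.79·exp(−k·t) = 6.1 → t = ln(17.79/6.1)/k = 42240 s = 11.73 h.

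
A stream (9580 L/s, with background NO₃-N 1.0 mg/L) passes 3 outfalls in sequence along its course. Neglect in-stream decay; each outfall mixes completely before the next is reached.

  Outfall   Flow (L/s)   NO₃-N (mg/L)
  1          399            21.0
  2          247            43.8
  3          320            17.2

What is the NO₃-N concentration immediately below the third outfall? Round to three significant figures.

Outfall 1: combined Q = 9979 L/s; C = (9580·1.000 + 399.0·21.00)/9979 = 1.800 mg/L.
Outfall 2: combined Q = 10230 L/s; C = (9979·1.800 + 247.0·43.80)/10230 = 2.814 mg/L.
Outfall 3: combined Q = 10550 L/s; C = (10230·2.814 + 320.0·17.20)/10550 = 3.251 mg/L.

3.25 mg/L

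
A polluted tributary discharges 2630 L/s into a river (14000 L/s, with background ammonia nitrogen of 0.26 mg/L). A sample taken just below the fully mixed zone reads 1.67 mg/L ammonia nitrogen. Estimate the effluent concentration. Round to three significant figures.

9.18 mg/L

Mass balance: 14000·0.2600 + 2630·Cₑ = 16630·1.670
→ Cₑ = (16630·1.670 − 14000·0.2600) / 2630 = 9.176 mg/L.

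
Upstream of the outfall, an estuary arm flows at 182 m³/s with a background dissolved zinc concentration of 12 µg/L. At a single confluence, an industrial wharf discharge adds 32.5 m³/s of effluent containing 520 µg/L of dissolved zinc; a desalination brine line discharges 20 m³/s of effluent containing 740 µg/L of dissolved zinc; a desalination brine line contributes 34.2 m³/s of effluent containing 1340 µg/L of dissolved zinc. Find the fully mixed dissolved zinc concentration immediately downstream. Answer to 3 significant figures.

Mass balance: C = (182.0·12.00 + 32.50·520.0 + 20.00·740.0 + 34.20·1340) / 268.7 = 79710/268.7 = 296.7 µg/L.

297 µg/L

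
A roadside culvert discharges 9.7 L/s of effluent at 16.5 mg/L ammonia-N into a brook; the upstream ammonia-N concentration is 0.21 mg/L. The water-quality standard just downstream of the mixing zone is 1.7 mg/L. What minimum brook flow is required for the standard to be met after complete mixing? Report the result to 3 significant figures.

96.3 L/s

Set C_mix = 1.7: (Q·0.2100 + 9.700·16.50) / (Q + 9.700) = 1.7
→ Q = 9.700·(16.50 − 1.7)/(1.7 − 0.2100) = 96.35 L/s.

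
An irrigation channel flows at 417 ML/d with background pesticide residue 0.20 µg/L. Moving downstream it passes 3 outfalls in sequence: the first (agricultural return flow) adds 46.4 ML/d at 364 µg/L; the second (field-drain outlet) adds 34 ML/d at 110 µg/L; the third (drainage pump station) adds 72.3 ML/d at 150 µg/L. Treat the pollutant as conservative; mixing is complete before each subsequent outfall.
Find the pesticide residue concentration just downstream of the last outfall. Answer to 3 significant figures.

55.4 µg/L

Outfall 1: combined Q = 463.4 ML/d; C = (417.0·0.2000 + 46.40·364.0)/463.4 = 36.63 µg/L.
Outfall 2: combined Q = 497.4 ML/d; C = (463.4·36.63 + 34.00·110.0)/497.4 = 41.64 µg/L.
Outfall 3: combined Q = 569.7 ML/d; C = (497.4·41.64 + 72.30·150.0)/569.7 = 55.39 µg/L.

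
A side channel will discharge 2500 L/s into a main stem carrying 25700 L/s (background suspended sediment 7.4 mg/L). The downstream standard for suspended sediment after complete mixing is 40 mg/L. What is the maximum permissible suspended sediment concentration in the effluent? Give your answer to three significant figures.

At the limit, (Qr·Cr + Qe·Cₑ)/(Qr + Qe) = 40:
Cₑ = (28200·40 − 25700·7.400) / 2500 = 375.1 mg/L.

375 mg/L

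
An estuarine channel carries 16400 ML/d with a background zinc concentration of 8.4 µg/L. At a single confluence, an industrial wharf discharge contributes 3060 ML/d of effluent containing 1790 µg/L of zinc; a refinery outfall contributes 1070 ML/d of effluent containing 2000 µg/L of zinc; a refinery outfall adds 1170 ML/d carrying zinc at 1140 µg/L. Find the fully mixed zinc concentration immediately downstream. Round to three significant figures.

Mass balance: C = (16400·8.400 + 3060·1790 + 1070·2000 + 1170·1140) / 21700 = 9089000/21700 = 418.8 µg/L.

419 µg/L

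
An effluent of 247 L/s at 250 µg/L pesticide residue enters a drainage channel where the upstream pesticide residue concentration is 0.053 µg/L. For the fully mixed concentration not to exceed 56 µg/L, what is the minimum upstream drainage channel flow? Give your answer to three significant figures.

Set C_mix = 56: (Q·0.05300 + 247.0·250.0) / (Q + 247.0) = 56
→ Q = 247.0·(250.0 − 56)/(56 − 0.05300) = 856.5 L/s.

856 L/s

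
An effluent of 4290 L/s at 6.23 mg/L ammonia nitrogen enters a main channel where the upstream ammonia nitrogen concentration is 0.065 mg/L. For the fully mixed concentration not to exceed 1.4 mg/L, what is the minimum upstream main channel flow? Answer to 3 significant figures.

Set C_mix = 1.4: (Q·0.06500 + 4290·6.230) / (Q + 4290) = 1.4
→ Q = 4290·(6.230 − 1.4)/(1.4 − 0.06500) = 15520 L/s.

15500 L/s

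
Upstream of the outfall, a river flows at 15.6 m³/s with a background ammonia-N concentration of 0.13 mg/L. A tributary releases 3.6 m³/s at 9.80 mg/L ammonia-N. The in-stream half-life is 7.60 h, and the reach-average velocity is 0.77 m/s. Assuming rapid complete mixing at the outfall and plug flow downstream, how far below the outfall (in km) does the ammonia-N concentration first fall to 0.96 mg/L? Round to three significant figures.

21.4 km

Mass balance: C = (15.60·0.1300 + 3.600·9.800) / 19.20 = 37.31/19.20 = 1.943 mg/L.
Half-life 7.60 h → k = ln 2 / 7.60 = 0.09120 h⁻¹ = 2.189 d⁻¹.
Set 1.943·exp(−k·t) = 0.96 → t = ln(1.943/0.96)/k = 27830 s = 7.731 h.
Distance = v·t = 0.77·27830 = 21430 m = 21.43 km.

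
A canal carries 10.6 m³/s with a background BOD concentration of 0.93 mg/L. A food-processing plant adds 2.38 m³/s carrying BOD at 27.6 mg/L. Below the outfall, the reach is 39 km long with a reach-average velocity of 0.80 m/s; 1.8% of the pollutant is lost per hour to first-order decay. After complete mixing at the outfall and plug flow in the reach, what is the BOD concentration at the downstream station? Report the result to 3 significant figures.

4.55 mg/L

After mixing, C = (10.60·0.9300 + 2.380·27.60) / 12.98 = 75.55/12.98 = 5.820 mg/L.
Travel time t = 39·1000 / 0.80 = 48750 s = 13.54 h.
1.8%/h lost → k = −ln(1 − 0.018) = 0.01816 h⁻¹.
Applying C = C₀e^(−kt): 5.820 × 0.7819 = 4.551 mg/L.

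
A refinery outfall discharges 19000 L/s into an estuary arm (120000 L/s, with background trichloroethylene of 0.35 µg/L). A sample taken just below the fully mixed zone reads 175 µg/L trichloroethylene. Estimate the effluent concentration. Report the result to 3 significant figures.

1280 µg/L

Mass balance: 120000·0.3500 + 19000·Cₑ = 139000·175.0
→ Cₑ = (139000·175.0 − 120000·0.3500) / 19000 = 1278 µg/L.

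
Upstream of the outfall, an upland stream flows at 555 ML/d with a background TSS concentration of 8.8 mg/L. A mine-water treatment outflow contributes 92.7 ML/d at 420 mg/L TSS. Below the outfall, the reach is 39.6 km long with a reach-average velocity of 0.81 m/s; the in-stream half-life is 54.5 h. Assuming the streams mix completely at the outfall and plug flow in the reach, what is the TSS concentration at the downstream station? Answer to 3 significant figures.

56.9 mg/L

Conservation of mass: C = (555.0·8.800 + 92.70·420.0) / 647.7 = 43820/647.7 = 67.65 mg/L.
Travel time t = 39.6·1000 / 0.81 = 48890 s = 13.58 h.
Half-life 54.5 h → k = ln 2 / 54.5 = 0.01272 h⁻¹ = 0.3052 d⁻¹.
After decay, C = 67.65 × e^(−kt) = 67.65 × 0.8414 = 56.92 mg/L.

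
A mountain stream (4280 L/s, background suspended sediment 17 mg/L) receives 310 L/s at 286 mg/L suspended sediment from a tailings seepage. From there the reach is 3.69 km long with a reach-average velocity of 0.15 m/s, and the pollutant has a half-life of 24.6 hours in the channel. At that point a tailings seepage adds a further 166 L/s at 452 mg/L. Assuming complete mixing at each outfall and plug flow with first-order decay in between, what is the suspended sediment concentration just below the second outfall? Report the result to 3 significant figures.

Mass balance: C = (4280·17.00 + 310.0·286.0) / 4590 = 161400/4590 = 35.17 mg/L; combined flow 4590 L/s.
Travel time t = 3.69·1000 / 0.15 = 24600 s = 6.833 h.
Half-life 24.6 h → k = ln 2 / 24.6 = 0.02818 h⁻¹ = 0.6762 d⁻¹.
After decay, C = 35.17 × e^(−kt) = 35.17 × 0.8249 = 29.01 mg/L.
Second outfall: C = (4590·29.01 + 166.0·452.0)/4756 = 43.77 mg/L.

43.8 mg/L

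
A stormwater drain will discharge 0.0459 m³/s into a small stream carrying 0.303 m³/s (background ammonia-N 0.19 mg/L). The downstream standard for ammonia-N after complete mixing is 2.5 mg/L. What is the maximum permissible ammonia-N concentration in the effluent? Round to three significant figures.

At the limit, (Qr·Cr + Qe·Cₑ)/(Qr + Qe) = 2.5:
Cₑ = (0.3489·2.5 − 0.3030·0.1900) / 0.04590 = 17.75 mg/L.

17.7 mg/L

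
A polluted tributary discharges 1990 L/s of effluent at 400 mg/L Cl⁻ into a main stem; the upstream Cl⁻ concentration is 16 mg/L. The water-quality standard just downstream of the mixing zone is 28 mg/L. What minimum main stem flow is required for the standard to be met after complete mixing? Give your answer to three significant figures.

Set C_mix = 28: (Q·16.00 + 1990·400.0) / (Q + 1990) = 28
→ Q = 1990·(400.0 − 28)/(28 − 16.00) = 61690 L/s.

61700 L/s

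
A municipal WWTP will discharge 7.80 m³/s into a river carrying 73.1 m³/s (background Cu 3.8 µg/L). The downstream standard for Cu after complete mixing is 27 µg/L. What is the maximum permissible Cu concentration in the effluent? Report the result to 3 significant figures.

At the limit, (Qr·Cr + Qe·Cₑ)/(Qr + Qe) = 27:
Cₑ = (80.90·27 − 73.10·3.800) / 7.800 = 244.4 µg/L.

244 µg/L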